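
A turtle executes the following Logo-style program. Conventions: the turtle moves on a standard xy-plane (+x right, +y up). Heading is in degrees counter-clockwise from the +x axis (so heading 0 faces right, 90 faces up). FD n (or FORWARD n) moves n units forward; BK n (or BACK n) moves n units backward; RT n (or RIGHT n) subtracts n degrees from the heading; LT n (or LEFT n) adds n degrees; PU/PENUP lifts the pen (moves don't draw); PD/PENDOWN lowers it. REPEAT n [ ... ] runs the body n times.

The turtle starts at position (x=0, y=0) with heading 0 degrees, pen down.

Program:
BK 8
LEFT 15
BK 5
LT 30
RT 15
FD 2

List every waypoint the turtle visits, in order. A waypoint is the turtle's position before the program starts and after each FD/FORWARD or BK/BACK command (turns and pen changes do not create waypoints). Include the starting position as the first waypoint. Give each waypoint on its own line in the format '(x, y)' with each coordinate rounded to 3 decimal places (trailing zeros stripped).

Answer: (0, 0)
(-8, 0)
(-12.83, -1.294)
(-11.098, -0.294)

Derivation:
Executing turtle program step by step:
Start: pos=(0,0), heading=0, pen down
BK 8: (0,0) -> (-8,0) [heading=0, draw]
LT 15: heading 0 -> 15
BK 5: (-8,0) -> (-12.83,-1.294) [heading=15, draw]
LT 30: heading 15 -> 45
RT 15: heading 45 -> 30
FD 2: (-12.83,-1.294) -> (-11.098,-0.294) [heading=30, draw]
Final: pos=(-11.098,-0.294), heading=30, 3 segment(s) drawn
Waypoints (4 total):
(0, 0)
(-8, 0)
(-12.83, -1.294)
(-11.098, -0.294)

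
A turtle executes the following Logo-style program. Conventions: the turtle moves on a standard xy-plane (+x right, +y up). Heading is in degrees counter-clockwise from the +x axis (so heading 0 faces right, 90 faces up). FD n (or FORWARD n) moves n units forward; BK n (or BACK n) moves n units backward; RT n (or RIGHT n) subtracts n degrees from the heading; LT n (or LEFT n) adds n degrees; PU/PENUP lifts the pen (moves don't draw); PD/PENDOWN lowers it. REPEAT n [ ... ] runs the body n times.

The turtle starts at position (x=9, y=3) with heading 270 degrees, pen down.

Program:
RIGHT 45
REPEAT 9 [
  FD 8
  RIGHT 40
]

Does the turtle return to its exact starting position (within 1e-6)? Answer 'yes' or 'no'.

Executing turtle program step by step:
Start: pos=(9,3), heading=270, pen down
RT 45: heading 270 -> 225
REPEAT 9 [
  -- iteration 1/9 --
  FD 8: (9,3) -> (3.343,-2.657) [heading=225, draw]
  RT 40: heading 225 -> 185
  -- iteration 2/9 --
  FD 8: (3.343,-2.657) -> (-4.626,-3.354) [heading=185, draw]
  RT 40: heading 185 -> 145
  -- iteration 3/9 --
  FD 8: (-4.626,-3.354) -> (-11.18,1.235) [heading=145, draw]
  RT 40: heading 145 -> 105
  -- iteration 4/9 --
  FD 8: (-11.18,1.235) -> (-13.25,8.962) [heading=105, draw]
  RT 40: heading 105 -> 65
  -- iteration 5/9 --
  FD 8: (-13.25,8.962) -> (-9.869,16.212) [heading=65, draw]
  RT 40: heading 65 -> 25
  -- iteration 6/9 --
  FD 8: (-9.869,16.212) -> (-2.619,19.593) [heading=25, draw]
  RT 40: heading 25 -> 345
  -- iteration 7/9 --
  FD 8: (-2.619,19.593) -> (5.109,17.523) [heading=345, draw]
  RT 40: heading 345 -> 305
  -- iteration 8/9 --
  FD 8: (5.109,17.523) -> (9.697,10.97) [heading=305, draw]
  RT 40: heading 305 -> 265
  -- iteration 9/9 --
  FD 8: (9.697,10.97) -> (9,3) [heading=265, draw]
  RT 40: heading 265 -> 225
]
Final: pos=(9,3), heading=225, 9 segment(s) drawn

Start position: (9, 3)
Final position: (9, 3)
Distance = 0; < 1e-6 -> CLOSED

Answer: yes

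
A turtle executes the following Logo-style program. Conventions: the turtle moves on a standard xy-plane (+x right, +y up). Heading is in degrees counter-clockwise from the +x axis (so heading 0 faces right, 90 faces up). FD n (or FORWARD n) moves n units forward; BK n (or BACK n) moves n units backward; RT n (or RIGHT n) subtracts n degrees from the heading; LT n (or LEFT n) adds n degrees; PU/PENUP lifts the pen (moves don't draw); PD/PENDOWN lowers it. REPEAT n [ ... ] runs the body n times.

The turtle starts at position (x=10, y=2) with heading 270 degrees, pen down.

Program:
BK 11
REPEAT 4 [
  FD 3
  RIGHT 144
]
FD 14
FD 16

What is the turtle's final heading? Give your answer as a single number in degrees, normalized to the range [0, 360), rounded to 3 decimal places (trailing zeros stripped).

Answer: 54

Derivation:
Executing turtle program step by step:
Start: pos=(10,2), heading=270, pen down
BK 11: (10,2) -> (10,13) [heading=270, draw]
REPEAT 4 [
  -- iteration 1/4 --
  FD 3: (10,13) -> (10,10) [heading=270, draw]
  RT 144: heading 270 -> 126
  -- iteration 2/4 --
  FD 3: (10,10) -> (8.237,12.427) [heading=126, draw]
  RT 144: heading 126 -> 342
  -- iteration 3/4 --
  FD 3: (8.237,12.427) -> (11.09,11.5) [heading=342, draw]
  RT 144: heading 342 -> 198
  -- iteration 4/4 --
  FD 3: (11.09,11.5) -> (8.237,10.573) [heading=198, draw]
  RT 144: heading 198 -> 54
]
FD 14: (8.237,10.573) -> (16.466,21.899) [heading=54, draw]
FD 16: (16.466,21.899) -> (25.87,34.843) [heading=54, draw]
Final: pos=(25.87,34.843), heading=54, 7 segment(s) drawn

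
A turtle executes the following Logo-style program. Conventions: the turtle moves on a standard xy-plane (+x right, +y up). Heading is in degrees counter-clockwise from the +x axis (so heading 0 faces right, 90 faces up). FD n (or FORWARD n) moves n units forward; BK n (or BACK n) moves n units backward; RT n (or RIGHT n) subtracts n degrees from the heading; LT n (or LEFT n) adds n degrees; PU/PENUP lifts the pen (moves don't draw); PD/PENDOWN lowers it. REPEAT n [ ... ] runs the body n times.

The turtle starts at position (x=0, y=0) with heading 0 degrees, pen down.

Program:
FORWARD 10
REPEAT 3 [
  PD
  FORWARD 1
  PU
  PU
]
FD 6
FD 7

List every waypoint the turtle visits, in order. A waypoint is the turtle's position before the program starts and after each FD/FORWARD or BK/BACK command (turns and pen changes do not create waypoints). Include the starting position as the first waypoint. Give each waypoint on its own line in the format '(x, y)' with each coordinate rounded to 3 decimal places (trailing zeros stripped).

Answer: (0, 0)
(10, 0)
(11, 0)
(12, 0)
(13, 0)
(19, 0)
(26, 0)

Derivation:
Executing turtle program step by step:
Start: pos=(0,0), heading=0, pen down
FD 10: (0,0) -> (10,0) [heading=0, draw]
REPEAT 3 [
  -- iteration 1/3 --
  PD: pen down
  FD 1: (10,0) -> (11,0) [heading=0, draw]
  PU: pen up
  PU: pen up
  -- iteration 2/3 --
  PD: pen down
  FD 1: (11,0) -> (12,0) [heading=0, draw]
  PU: pen up
  PU: pen up
  -- iteration 3/3 --
  PD: pen down
  FD 1: (12,0) -> (13,0) [heading=0, draw]
  PU: pen up
  PU: pen up
]
FD 6: (13,0) -> (19,0) [heading=0, move]
FD 7: (19,0) -> (26,0) [heading=0, move]
Final: pos=(26,0), heading=0, 4 segment(s) drawn
Waypoints (7 total):
(0, 0)
(10, 0)
(11, 0)
(12, 0)
(13, 0)
(19, 0)
(26, 0)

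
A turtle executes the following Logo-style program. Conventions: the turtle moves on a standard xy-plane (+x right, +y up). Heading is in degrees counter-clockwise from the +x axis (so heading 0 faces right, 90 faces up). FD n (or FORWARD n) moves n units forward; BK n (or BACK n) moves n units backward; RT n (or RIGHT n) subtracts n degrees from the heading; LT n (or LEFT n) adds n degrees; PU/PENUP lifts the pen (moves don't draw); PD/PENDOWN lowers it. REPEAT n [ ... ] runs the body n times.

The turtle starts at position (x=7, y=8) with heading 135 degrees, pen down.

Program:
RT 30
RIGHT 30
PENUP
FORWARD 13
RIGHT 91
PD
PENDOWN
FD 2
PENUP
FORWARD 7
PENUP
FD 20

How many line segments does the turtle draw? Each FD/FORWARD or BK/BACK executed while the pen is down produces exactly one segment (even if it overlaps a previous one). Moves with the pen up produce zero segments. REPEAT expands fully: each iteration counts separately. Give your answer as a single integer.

Executing turtle program step by step:
Start: pos=(7,8), heading=135, pen down
RT 30: heading 135 -> 105
RT 30: heading 105 -> 75
PU: pen up
FD 13: (7,8) -> (10.365,20.557) [heading=75, move]
RT 91: heading 75 -> 344
PD: pen down
PD: pen down
FD 2: (10.365,20.557) -> (12.287,20.006) [heading=344, draw]
PU: pen up
FD 7: (12.287,20.006) -> (19.016,18.076) [heading=344, move]
PU: pen up
FD 20: (19.016,18.076) -> (38.241,12.564) [heading=344, move]
Final: pos=(38.241,12.564), heading=344, 1 segment(s) drawn
Segments drawn: 1

Answer: 1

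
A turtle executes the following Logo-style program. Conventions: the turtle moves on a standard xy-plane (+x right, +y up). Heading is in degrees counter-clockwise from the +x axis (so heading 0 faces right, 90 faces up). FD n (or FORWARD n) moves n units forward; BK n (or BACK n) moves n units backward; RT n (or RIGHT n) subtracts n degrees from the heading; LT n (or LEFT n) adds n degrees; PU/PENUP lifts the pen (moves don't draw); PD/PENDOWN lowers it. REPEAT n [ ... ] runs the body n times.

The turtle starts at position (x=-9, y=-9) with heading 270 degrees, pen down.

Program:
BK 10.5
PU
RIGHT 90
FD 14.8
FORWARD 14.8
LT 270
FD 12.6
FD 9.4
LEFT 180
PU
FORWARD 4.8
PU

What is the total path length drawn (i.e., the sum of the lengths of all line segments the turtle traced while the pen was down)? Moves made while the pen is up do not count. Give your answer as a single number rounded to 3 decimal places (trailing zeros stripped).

Executing turtle program step by step:
Start: pos=(-9,-9), heading=270, pen down
BK 10.5: (-9,-9) -> (-9,1.5) [heading=270, draw]
PU: pen up
RT 90: heading 270 -> 180
FD 14.8: (-9,1.5) -> (-23.8,1.5) [heading=180, move]
FD 14.8: (-23.8,1.5) -> (-38.6,1.5) [heading=180, move]
LT 270: heading 180 -> 90
FD 12.6: (-38.6,1.5) -> (-38.6,14.1) [heading=90, move]
FD 9.4: (-38.6,14.1) -> (-38.6,23.5) [heading=90, move]
LT 180: heading 90 -> 270
PU: pen up
FD 4.8: (-38.6,23.5) -> (-38.6,18.7) [heading=270, move]
PU: pen up
Final: pos=(-38.6,18.7), heading=270, 1 segment(s) drawn

Segment lengths:
  seg 1: (-9,-9) -> (-9,1.5), length = 10.5
Total = 10.5

Answer: 10.5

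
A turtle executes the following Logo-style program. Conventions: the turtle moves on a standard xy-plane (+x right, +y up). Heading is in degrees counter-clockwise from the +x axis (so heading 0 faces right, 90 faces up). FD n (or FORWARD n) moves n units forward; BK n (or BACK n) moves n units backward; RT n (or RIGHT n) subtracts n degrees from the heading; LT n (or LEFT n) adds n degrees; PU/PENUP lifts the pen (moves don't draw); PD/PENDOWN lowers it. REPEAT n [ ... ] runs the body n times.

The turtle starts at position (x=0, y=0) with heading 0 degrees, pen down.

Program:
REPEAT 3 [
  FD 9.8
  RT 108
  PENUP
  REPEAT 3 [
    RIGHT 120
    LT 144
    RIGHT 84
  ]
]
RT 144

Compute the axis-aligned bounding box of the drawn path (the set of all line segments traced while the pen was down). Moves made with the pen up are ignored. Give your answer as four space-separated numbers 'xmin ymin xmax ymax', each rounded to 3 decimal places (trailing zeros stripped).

Answer: 0 0 9.8 0

Derivation:
Executing turtle program step by step:
Start: pos=(0,0), heading=0, pen down
REPEAT 3 [
  -- iteration 1/3 --
  FD 9.8: (0,0) -> (9.8,0) [heading=0, draw]
  RT 108: heading 0 -> 252
  PU: pen up
  REPEAT 3 [
    -- iteration 1/3 --
    RT 120: heading 252 -> 132
    LT 144: heading 132 -> 276
    RT 84: heading 276 -> 192
    -- iteration 2/3 --
    RT 120: heading 192 -> 72
    LT 144: heading 72 -> 216
    RT 84: heading 216 -> 132
    -- iteration 3/3 --
    RT 120: heading 132 -> 12
    LT 144: heading 12 -> 156
    RT 84: heading 156 -> 72
  ]
  -- iteration 2/3 --
  FD 9.8: (9.8,0) -> (12.828,9.32) [heading=72, move]
  RT 108: heading 72 -> 324
  PU: pen up
  REPEAT 3 [
    -- iteration 1/3 --
    RT 120: heading 324 -> 204
    LT 144: heading 204 -> 348
    RT 84: heading 348 -> 264
    -- iteration 2/3 --
    RT 120: heading 264 -> 144
    LT 144: heading 144 -> 288
    RT 84: heading 288 -> 204
    -- iteration 3/3 --
    RT 120: heading 204 -> 84
    LT 144: heading 84 -> 228
    RT 84: heading 228 -> 144
  ]
  -- iteration 3/3 --
  FD 9.8: (12.828,9.32) -> (4.9,15.081) [heading=144, move]
  RT 108: heading 144 -> 36
  PU: pen up
  REPEAT 3 [
    -- iteration 1/3 --
    RT 120: heading 36 -> 276
    LT 144: heading 276 -> 60
    RT 84: heading 60 -> 336
    -- iteration 2/3 --
    RT 120: heading 336 -> 216
    LT 144: heading 216 -> 0
    RT 84: heading 0 -> 276
    -- iteration 3/3 --
    RT 120: heading 276 -> 156
    LT 144: heading 156 -> 300
    RT 84: heading 300 -> 216
  ]
]
RT 144: heading 216 -> 72
Final: pos=(4.9,15.081), heading=72, 1 segment(s) drawn

Segment endpoints: x in {0, 9.8}, y in {0}
xmin=0, ymin=0, xmax=9.8, ymax=0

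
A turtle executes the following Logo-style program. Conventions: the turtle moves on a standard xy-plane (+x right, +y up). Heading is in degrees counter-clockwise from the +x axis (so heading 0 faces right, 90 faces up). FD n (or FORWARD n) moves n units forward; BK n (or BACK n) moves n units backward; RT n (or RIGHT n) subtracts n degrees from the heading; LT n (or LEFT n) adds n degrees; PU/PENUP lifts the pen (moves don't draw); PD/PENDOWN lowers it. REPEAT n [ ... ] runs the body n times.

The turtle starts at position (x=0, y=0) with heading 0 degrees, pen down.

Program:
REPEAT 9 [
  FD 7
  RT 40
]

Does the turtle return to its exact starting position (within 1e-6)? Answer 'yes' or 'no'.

Answer: yes

Derivation:
Executing turtle program step by step:
Start: pos=(0,0), heading=0, pen down
REPEAT 9 [
  -- iteration 1/9 --
  FD 7: (0,0) -> (7,0) [heading=0, draw]
  RT 40: heading 0 -> 320
  -- iteration 2/9 --
  FD 7: (7,0) -> (12.362,-4.5) [heading=320, draw]
  RT 40: heading 320 -> 280
  -- iteration 3/9 --
  FD 7: (12.362,-4.5) -> (13.578,-11.393) [heading=280, draw]
  RT 40: heading 280 -> 240
  -- iteration 4/9 --
  FD 7: (13.578,-11.393) -> (10.078,-17.455) [heading=240, draw]
  RT 40: heading 240 -> 200
  -- iteration 5/9 --
  FD 7: (10.078,-17.455) -> (3.5,-19.849) [heading=200, draw]
  RT 40: heading 200 -> 160
  -- iteration 6/9 --
  FD 7: (3.5,-19.849) -> (-3.078,-17.455) [heading=160, draw]
  RT 40: heading 160 -> 120
  -- iteration 7/9 --
  FD 7: (-3.078,-17.455) -> (-6.578,-11.393) [heading=120, draw]
  RT 40: heading 120 -> 80
  -- iteration 8/9 --
  FD 7: (-6.578,-11.393) -> (-5.362,-4.5) [heading=80, draw]
  RT 40: heading 80 -> 40
  -- iteration 9/9 --
  FD 7: (-5.362,-4.5) -> (0,0) [heading=40, draw]
  RT 40: heading 40 -> 0
]
Final: pos=(0,0), heading=0, 9 segment(s) drawn

Start position: (0, 0)
Final position: (0, 0)
Distance = 0; < 1e-6 -> CLOSED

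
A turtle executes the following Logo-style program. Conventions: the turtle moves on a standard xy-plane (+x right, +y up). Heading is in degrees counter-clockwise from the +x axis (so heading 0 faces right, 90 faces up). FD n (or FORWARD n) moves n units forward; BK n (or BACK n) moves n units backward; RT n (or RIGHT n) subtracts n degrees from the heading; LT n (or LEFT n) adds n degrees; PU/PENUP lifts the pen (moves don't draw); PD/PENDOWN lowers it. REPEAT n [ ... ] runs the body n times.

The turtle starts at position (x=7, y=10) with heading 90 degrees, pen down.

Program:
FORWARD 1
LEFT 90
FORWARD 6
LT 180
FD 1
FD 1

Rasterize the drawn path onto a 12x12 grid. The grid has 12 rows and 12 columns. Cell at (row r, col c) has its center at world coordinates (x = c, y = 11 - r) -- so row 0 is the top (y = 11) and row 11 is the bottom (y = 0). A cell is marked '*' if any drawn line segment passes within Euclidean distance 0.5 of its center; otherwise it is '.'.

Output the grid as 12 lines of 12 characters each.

Segment 0: (7,10) -> (7,11)
Segment 1: (7,11) -> (1,11)
Segment 2: (1,11) -> (2,11)
Segment 3: (2,11) -> (3,11)

Answer: .*******....
.......*....
............
............
............
............
............
............
............
............
............
............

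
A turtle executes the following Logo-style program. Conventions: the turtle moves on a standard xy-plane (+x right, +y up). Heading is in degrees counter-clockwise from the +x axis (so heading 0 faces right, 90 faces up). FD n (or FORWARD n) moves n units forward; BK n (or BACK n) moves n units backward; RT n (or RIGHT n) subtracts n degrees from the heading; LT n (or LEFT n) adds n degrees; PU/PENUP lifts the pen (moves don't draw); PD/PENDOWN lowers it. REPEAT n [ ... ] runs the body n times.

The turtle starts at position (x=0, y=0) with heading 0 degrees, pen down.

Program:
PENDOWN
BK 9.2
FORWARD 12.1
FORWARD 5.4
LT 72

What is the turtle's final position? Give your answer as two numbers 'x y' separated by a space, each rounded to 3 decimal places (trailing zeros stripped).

Answer: 8.3 0

Derivation:
Executing turtle program step by step:
Start: pos=(0,0), heading=0, pen down
PD: pen down
BK 9.2: (0,0) -> (-9.2,0) [heading=0, draw]
FD 12.1: (-9.2,0) -> (2.9,0) [heading=0, draw]
FD 5.4: (2.9,0) -> (8.3,0) [heading=0, draw]
LT 72: heading 0 -> 72
Final: pos=(8.3,0), heading=72, 3 segment(s) drawn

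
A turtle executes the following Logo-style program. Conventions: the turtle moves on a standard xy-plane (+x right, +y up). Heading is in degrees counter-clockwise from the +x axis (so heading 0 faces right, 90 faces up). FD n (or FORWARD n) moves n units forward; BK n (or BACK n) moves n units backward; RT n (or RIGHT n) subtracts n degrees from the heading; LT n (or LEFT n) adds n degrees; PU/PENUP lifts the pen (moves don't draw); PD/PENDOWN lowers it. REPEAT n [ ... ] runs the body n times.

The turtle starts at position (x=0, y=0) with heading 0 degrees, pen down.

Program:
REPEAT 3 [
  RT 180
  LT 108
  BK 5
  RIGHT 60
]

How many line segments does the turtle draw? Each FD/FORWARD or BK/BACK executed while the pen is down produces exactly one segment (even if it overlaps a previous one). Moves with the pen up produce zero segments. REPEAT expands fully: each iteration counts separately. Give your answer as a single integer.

Answer: 3

Derivation:
Executing turtle program step by step:
Start: pos=(0,0), heading=0, pen down
REPEAT 3 [
  -- iteration 1/3 --
  RT 180: heading 0 -> 180
  LT 108: heading 180 -> 288
  BK 5: (0,0) -> (-1.545,4.755) [heading=288, draw]
  RT 60: heading 288 -> 228
  -- iteration 2/3 --
  RT 180: heading 228 -> 48
  LT 108: heading 48 -> 156
  BK 5: (-1.545,4.755) -> (3.023,2.722) [heading=156, draw]
  RT 60: heading 156 -> 96
  -- iteration 3/3 --
  RT 180: heading 96 -> 276
  LT 108: heading 276 -> 24
  BK 5: (3.023,2.722) -> (-1.545,0.688) [heading=24, draw]
  RT 60: heading 24 -> 324
]
Final: pos=(-1.545,0.688), heading=324, 3 segment(s) drawn
Segments drawn: 3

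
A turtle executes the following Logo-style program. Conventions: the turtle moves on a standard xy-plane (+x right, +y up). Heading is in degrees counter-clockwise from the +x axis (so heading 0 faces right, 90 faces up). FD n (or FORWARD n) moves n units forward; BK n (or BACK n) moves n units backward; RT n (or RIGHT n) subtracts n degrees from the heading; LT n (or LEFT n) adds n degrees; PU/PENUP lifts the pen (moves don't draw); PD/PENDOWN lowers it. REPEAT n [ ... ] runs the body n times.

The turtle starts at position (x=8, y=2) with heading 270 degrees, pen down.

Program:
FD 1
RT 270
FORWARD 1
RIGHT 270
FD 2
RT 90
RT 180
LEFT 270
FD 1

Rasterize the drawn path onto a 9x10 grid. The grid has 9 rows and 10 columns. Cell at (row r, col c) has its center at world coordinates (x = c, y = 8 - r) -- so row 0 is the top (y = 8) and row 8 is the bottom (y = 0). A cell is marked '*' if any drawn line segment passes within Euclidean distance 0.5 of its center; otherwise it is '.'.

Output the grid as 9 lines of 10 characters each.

Segment 0: (8,2) -> (8,1)
Segment 1: (8,1) -> (9,1)
Segment 2: (9,1) -> (9,3)
Segment 3: (9,3) -> (9,4)

Answer: ..........
..........
..........
..........
.........*
.........*
........**
........**
..........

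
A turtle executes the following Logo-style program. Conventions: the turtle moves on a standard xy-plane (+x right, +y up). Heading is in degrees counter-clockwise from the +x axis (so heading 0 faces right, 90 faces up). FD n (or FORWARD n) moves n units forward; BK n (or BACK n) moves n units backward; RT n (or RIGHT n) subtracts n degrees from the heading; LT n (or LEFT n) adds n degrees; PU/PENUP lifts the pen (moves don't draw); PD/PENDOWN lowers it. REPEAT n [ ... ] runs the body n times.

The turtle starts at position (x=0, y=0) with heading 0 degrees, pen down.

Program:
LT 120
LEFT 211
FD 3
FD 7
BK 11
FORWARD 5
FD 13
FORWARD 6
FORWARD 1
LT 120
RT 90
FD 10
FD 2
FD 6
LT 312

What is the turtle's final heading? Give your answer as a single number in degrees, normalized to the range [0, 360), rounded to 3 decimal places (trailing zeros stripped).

Answer: 313

Derivation:
Executing turtle program step by step:
Start: pos=(0,0), heading=0, pen down
LT 120: heading 0 -> 120
LT 211: heading 120 -> 331
FD 3: (0,0) -> (2.624,-1.454) [heading=331, draw]
FD 7: (2.624,-1.454) -> (8.746,-4.848) [heading=331, draw]
BK 11: (8.746,-4.848) -> (-0.875,0.485) [heading=331, draw]
FD 5: (-0.875,0.485) -> (3.498,-1.939) [heading=331, draw]
FD 13: (3.498,-1.939) -> (14.869,-8.242) [heading=331, draw]
FD 6: (14.869,-8.242) -> (20.116,-11.151) [heading=331, draw]
FD 1: (20.116,-11.151) -> (20.991,-11.635) [heading=331, draw]
LT 120: heading 331 -> 91
RT 90: heading 91 -> 1
FD 10: (20.991,-11.635) -> (30.989,-11.461) [heading=1, draw]
FD 2: (30.989,-11.461) -> (32.989,-11.426) [heading=1, draw]
FD 6: (32.989,-11.426) -> (38.988,-11.321) [heading=1, draw]
LT 312: heading 1 -> 313
Final: pos=(38.988,-11.321), heading=313, 10 segment(s) drawn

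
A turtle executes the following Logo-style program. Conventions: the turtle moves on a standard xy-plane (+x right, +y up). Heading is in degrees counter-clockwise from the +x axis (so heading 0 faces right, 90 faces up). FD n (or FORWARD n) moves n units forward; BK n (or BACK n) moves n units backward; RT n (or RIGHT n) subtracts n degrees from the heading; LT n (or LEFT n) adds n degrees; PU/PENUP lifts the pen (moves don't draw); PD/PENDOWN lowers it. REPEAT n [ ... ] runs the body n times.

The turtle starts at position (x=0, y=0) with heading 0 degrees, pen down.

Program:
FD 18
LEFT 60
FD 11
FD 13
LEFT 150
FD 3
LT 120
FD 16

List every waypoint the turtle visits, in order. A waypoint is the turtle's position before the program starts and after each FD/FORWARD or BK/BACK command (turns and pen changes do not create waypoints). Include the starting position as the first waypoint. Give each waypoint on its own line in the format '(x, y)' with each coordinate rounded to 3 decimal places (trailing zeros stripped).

Executing turtle program step by step:
Start: pos=(0,0), heading=0, pen down
FD 18: (0,0) -> (18,0) [heading=0, draw]
LT 60: heading 0 -> 60
FD 11: (18,0) -> (23.5,9.526) [heading=60, draw]
FD 13: (23.5,9.526) -> (30,20.785) [heading=60, draw]
LT 150: heading 60 -> 210
FD 3: (30,20.785) -> (27.402,19.285) [heading=210, draw]
LT 120: heading 210 -> 330
FD 16: (27.402,19.285) -> (41.258,11.285) [heading=330, draw]
Final: pos=(41.258,11.285), heading=330, 5 segment(s) drawn
Waypoints (6 total):
(0, 0)
(18, 0)
(23.5, 9.526)
(30, 20.785)
(27.402, 19.285)
(41.258, 11.285)

Answer: (0, 0)
(18, 0)
(23.5, 9.526)
(30, 20.785)
(27.402, 19.285)
(41.258, 11.285)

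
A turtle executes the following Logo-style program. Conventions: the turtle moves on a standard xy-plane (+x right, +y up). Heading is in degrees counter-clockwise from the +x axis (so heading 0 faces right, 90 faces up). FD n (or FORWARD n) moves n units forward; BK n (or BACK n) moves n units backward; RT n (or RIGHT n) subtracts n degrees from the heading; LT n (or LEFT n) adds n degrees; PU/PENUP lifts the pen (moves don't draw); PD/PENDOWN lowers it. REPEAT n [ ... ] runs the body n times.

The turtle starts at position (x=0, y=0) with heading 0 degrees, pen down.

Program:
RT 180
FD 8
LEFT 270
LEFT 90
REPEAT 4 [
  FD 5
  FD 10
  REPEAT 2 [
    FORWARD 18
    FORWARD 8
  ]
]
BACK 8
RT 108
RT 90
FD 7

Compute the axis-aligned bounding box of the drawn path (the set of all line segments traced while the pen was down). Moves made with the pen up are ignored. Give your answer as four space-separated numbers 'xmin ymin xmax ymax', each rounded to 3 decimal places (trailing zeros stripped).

Answer: -276 -2.163 0 0

Derivation:
Executing turtle program step by step:
Start: pos=(0,0), heading=0, pen down
RT 180: heading 0 -> 180
FD 8: (0,0) -> (-8,0) [heading=180, draw]
LT 270: heading 180 -> 90
LT 90: heading 90 -> 180
REPEAT 4 [
  -- iteration 1/4 --
  FD 5: (-8,0) -> (-13,0) [heading=180, draw]
  FD 10: (-13,0) -> (-23,0) [heading=180, draw]
  REPEAT 2 [
    -- iteration 1/2 --
    FD 18: (-23,0) -> (-41,0) [heading=180, draw]
    FD 8: (-41,0) -> (-49,0) [heading=180, draw]
    -- iteration 2/2 --
    FD 18: (-49,0) -> (-67,0) [heading=180, draw]
    FD 8: (-67,0) -> (-75,0) [heading=180, draw]
  ]
  -- iteration 2/4 --
  FD 5: (-75,0) -> (-80,0) [heading=180, draw]
  FD 10: (-80,0) -> (-90,0) [heading=180, draw]
  REPEAT 2 [
    -- iteration 1/2 --
    FD 18: (-90,0) -> (-108,0) [heading=180, draw]
    FD 8: (-108,0) -> (-116,0) [heading=180, draw]
    -- iteration 2/2 --
    FD 18: (-116,0) -> (-134,0) [heading=180, draw]
    FD 8: (-134,0) -> (-142,0) [heading=180, draw]
  ]
  -- iteration 3/4 --
  FD 5: (-142,0) -> (-147,0) [heading=180, draw]
  FD 10: (-147,0) -> (-157,0) [heading=180, draw]
  REPEAT 2 [
    -- iteration 1/2 --
    FD 18: (-157,0) -> (-175,0) [heading=180, draw]
    FD 8: (-175,0) -> (-183,0) [heading=180, draw]
    -- iteration 2/2 --
    FD 18: (-183,0) -> (-201,0) [heading=180, draw]
    FD 8: (-201,0) -> (-209,0) [heading=180, draw]
  ]
  -- iteration 4/4 --
  FD 5: (-209,0) -> (-214,0) [heading=180, draw]
  FD 10: (-214,0) -> (-224,0) [heading=180, draw]
  REPEAT 2 [
    -- iteration 1/2 --
    FD 18: (-224,0) -> (-242,0) [heading=180, draw]
    FD 8: (-242,0) -> (-250,0) [heading=180, draw]
    -- iteration 2/2 --
    FD 18: (-250,0) -> (-268,0) [heading=180, draw]
    FD 8: (-268,0) -> (-276,0) [heading=180, draw]
  ]
]
BK 8: (-276,0) -> (-268,0) [heading=180, draw]
RT 108: heading 180 -> 72
RT 90: heading 72 -> 342
FD 7: (-268,0) -> (-261.343,-2.163) [heading=342, draw]
Final: pos=(-261.343,-2.163), heading=342, 27 segment(s) drawn

Segment endpoints: x in {-276, -268, -261.343, -250, -242, -224, -214, -209, -201, -183, -175, -157, -147, -142, -134, -116, -108, -90, -80, -75, -67, -49, -41, -23, -13, -8, 0}, y in {-2.163, 0, 0, 0, 0, 0, 0, 0, 0, 0, 0, 0, 0, 0, 0, 0, 0, 0, 0, 0, 0, 0, 0, 0, 0, 0, 0}
xmin=-276, ymin=-2.163, xmax=0, ymax=0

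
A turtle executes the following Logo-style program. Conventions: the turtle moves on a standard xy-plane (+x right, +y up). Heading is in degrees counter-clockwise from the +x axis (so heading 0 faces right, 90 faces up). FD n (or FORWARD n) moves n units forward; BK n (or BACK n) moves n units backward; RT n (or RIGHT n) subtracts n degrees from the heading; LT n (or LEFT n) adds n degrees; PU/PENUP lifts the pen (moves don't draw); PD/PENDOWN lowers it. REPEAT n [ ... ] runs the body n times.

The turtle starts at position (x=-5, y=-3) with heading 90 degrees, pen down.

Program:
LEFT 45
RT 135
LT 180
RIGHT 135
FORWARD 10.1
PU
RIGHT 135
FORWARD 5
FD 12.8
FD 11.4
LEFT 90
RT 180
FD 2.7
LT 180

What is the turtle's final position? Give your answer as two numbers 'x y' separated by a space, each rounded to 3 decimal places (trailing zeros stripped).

Answer: -0.558 -25.058

Derivation:
Executing turtle program step by step:
Start: pos=(-5,-3), heading=90, pen down
LT 45: heading 90 -> 135
RT 135: heading 135 -> 0
LT 180: heading 0 -> 180
RT 135: heading 180 -> 45
FD 10.1: (-5,-3) -> (2.142,4.142) [heading=45, draw]
PU: pen up
RT 135: heading 45 -> 270
FD 5: (2.142,4.142) -> (2.142,-0.858) [heading=270, move]
FD 12.8: (2.142,-0.858) -> (2.142,-13.658) [heading=270, move]
FD 11.4: (2.142,-13.658) -> (2.142,-25.058) [heading=270, move]
LT 90: heading 270 -> 0
RT 180: heading 0 -> 180
FD 2.7: (2.142,-25.058) -> (-0.558,-25.058) [heading=180, move]
LT 180: heading 180 -> 0
Final: pos=(-0.558,-25.058), heading=0, 1 segment(s) drawn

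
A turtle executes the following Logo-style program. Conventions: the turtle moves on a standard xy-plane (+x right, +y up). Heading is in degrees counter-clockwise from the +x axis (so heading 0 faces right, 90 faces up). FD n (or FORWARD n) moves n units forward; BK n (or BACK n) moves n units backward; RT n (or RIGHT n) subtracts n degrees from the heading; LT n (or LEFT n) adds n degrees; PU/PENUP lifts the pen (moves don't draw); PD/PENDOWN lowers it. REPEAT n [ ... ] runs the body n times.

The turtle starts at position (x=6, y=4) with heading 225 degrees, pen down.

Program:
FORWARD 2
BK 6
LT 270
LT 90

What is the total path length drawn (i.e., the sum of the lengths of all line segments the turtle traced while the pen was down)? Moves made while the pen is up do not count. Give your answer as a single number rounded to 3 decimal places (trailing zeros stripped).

Executing turtle program step by step:
Start: pos=(6,4), heading=225, pen down
FD 2: (6,4) -> (4.586,2.586) [heading=225, draw]
BK 6: (4.586,2.586) -> (8.828,6.828) [heading=225, draw]
LT 270: heading 225 -> 135
LT 90: heading 135 -> 225
Final: pos=(8.828,6.828), heading=225, 2 segment(s) drawn

Segment lengths:
  seg 1: (6,4) -> (4.586,2.586), length = 2
  seg 2: (4.586,2.586) -> (8.828,6.828), length = 6
Total = 8

Answer: 8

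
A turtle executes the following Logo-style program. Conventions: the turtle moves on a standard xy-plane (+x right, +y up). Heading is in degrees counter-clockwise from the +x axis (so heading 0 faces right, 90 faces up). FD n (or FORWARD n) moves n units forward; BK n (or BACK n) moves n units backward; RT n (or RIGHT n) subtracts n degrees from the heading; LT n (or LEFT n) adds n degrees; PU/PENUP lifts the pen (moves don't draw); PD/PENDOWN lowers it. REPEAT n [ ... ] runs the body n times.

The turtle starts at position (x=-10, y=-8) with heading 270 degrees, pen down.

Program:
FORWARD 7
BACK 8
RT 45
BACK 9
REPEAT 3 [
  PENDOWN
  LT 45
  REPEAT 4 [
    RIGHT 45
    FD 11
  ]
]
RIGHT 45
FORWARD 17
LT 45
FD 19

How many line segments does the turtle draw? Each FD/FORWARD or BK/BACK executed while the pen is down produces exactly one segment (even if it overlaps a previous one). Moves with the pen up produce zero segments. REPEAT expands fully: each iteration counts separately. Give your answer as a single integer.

Answer: 17

Derivation:
Executing turtle program step by step:
Start: pos=(-10,-8), heading=270, pen down
FD 7: (-10,-8) -> (-10,-15) [heading=270, draw]
BK 8: (-10,-15) -> (-10,-7) [heading=270, draw]
RT 45: heading 270 -> 225
BK 9: (-10,-7) -> (-3.636,-0.636) [heading=225, draw]
REPEAT 3 [
  -- iteration 1/3 --
  PD: pen down
  LT 45: heading 225 -> 270
  REPEAT 4 [
    -- iteration 1/4 --
    RT 45: heading 270 -> 225
    FD 11: (-3.636,-0.636) -> (-11.414,-8.414) [heading=225, draw]
    -- iteration 2/4 --
    RT 45: heading 225 -> 180
    FD 11: (-11.414,-8.414) -> (-22.414,-8.414) [heading=180, draw]
    -- iteration 3/4 --
    RT 45: heading 180 -> 135
    FD 11: (-22.414,-8.414) -> (-30.192,-0.636) [heading=135, draw]
    -- iteration 4/4 --
    RT 45: heading 135 -> 90
    FD 11: (-30.192,-0.636) -> (-30.192,10.364) [heading=90, draw]
  ]
  -- iteration 2/3 --
  PD: pen down
  LT 45: heading 90 -> 135
  REPEAT 4 [
    -- iteration 1/4 --
    RT 45: heading 135 -> 90
    FD 11: (-30.192,10.364) -> (-30.192,21.364) [heading=90, draw]
    -- iteration 2/4 --
    RT 45: heading 90 -> 45
    FD 11: (-30.192,21.364) -> (-22.414,29.142) [heading=45, draw]
    -- iteration 3/4 --
    RT 45: heading 45 -> 0
    FD 11: (-22.414,29.142) -> (-11.414,29.142) [heading=0, draw]
    -- iteration 4/4 --
    RT 45: heading 0 -> 315
    FD 11: (-11.414,29.142) -> (-3.636,21.364) [heading=315, draw]
  ]
  -- iteration 3/3 --
  PD: pen down
  LT 45: heading 315 -> 0
  REPEAT 4 [
    -- iteration 1/4 --
    RT 45: heading 0 -> 315
    FD 11: (-3.636,21.364) -> (4.142,13.586) [heading=315, draw]
    -- iteration 2/4 --
    RT 45: heading 315 -> 270
    FD 11: (4.142,13.586) -> (4.142,2.586) [heading=270, draw]
    -- iteration 3/4 --
    RT 45: heading 270 -> 225
    FD 11: (4.142,2.586) -> (-3.636,-5.192) [heading=225, draw]
    -- iteration 4/4 --
    RT 45: heading 225 -> 180
    FD 11: (-3.636,-5.192) -> (-14.636,-5.192) [heading=180, draw]
  ]
]
RT 45: heading 180 -> 135
FD 17: (-14.636,-5.192) -> (-26.657,6.828) [heading=135, draw]
LT 45: heading 135 -> 180
FD 19: (-26.657,6.828) -> (-45.657,6.828) [heading=180, draw]
Final: pos=(-45.657,6.828), heading=180, 17 segment(s) drawn
Segments drawn: 17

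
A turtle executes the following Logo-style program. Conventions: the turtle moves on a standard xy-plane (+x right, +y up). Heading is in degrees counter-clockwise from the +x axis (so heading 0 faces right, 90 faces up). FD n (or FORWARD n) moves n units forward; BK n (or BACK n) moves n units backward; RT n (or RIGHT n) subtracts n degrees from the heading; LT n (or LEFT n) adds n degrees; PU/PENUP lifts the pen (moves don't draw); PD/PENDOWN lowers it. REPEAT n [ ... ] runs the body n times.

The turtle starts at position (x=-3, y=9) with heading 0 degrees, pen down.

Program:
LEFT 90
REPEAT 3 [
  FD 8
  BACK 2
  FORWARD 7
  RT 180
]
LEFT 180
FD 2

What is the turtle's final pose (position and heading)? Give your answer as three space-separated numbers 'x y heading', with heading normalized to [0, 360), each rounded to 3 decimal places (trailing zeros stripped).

Answer: -3 24 90

Derivation:
Executing turtle program step by step:
Start: pos=(-3,9), heading=0, pen down
LT 90: heading 0 -> 90
REPEAT 3 [
  -- iteration 1/3 --
  FD 8: (-3,9) -> (-3,17) [heading=90, draw]
  BK 2: (-3,17) -> (-3,15) [heading=90, draw]
  FD 7: (-3,15) -> (-3,22) [heading=90, draw]
  RT 180: heading 90 -> 270
  -- iteration 2/3 --
  FD 8: (-3,22) -> (-3,14) [heading=270, draw]
  BK 2: (-3,14) -> (-3,16) [heading=270, draw]
  FD 7: (-3,16) -> (-3,9) [heading=270, draw]
  RT 180: heading 270 -> 90
  -- iteration 3/3 --
  FD 8: (-3,9) -> (-3,17) [heading=90, draw]
  BK 2: (-3,17) -> (-3,15) [heading=90, draw]
  FD 7: (-3,15) -> (-3,22) [heading=90, draw]
  RT 180: heading 90 -> 270
]
LT 180: heading 270 -> 90
FD 2: (-3,22) -> (-3,24) [heading=90, draw]
Final: pos=(-3,24), heading=90, 10 segment(s) drawn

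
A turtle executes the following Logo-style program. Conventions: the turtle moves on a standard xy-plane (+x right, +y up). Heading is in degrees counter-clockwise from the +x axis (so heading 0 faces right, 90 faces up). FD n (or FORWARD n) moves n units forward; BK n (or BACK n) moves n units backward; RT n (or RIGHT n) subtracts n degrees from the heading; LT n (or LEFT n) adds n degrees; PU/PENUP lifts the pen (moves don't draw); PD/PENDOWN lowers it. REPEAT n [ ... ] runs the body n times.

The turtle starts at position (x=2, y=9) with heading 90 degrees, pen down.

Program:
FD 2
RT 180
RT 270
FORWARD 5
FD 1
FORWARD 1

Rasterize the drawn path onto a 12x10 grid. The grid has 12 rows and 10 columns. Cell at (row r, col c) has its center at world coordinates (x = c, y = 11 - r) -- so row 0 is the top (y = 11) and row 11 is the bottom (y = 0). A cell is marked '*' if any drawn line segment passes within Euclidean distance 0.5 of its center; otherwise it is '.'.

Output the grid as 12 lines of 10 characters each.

Answer: ..********
..*.......
..*.......
..........
..........
..........
..........
..........
..........
..........
..........
..........

Derivation:
Segment 0: (2,9) -> (2,11)
Segment 1: (2,11) -> (7,11)
Segment 2: (7,11) -> (8,11)
Segment 3: (8,11) -> (9,11)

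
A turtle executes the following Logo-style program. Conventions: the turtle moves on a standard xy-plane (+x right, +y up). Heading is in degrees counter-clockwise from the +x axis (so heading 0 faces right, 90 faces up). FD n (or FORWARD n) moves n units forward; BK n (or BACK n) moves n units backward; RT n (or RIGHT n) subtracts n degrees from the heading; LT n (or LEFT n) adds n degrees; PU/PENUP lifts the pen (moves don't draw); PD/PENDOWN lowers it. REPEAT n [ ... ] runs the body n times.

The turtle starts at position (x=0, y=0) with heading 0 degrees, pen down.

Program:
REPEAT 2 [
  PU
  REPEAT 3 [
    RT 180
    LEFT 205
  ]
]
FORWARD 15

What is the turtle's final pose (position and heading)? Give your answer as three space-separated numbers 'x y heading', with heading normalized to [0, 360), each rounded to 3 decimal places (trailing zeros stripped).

Answer: -12.99 7.5 150

Derivation:
Executing turtle program step by step:
Start: pos=(0,0), heading=0, pen down
REPEAT 2 [
  -- iteration 1/2 --
  PU: pen up
  REPEAT 3 [
    -- iteration 1/3 --
    RT 180: heading 0 -> 180
    LT 205: heading 180 -> 25
    -- iteration 2/3 --
    RT 180: heading 25 -> 205
    LT 205: heading 205 -> 50
    -- iteration 3/3 --
    RT 180: heading 50 -> 230
    LT 205: heading 230 -> 75
  ]
  -- iteration 2/2 --
  PU: pen up
  REPEAT 3 [
    -- iteration 1/3 --
    RT 180: heading 75 -> 255
    LT 205: heading 255 -> 100
    -- iteration 2/3 --
    RT 180: heading 100 -> 280
    LT 205: heading 280 -> 125
    -- iteration 3/3 --
    RT 180: heading 125 -> 305
    LT 205: heading 305 -> 150
  ]
]
FD 15: (0,0) -> (-12.99,7.5) [heading=150, move]
Final: pos=(-12.99,7.5), heading=150, 0 segment(s) drawn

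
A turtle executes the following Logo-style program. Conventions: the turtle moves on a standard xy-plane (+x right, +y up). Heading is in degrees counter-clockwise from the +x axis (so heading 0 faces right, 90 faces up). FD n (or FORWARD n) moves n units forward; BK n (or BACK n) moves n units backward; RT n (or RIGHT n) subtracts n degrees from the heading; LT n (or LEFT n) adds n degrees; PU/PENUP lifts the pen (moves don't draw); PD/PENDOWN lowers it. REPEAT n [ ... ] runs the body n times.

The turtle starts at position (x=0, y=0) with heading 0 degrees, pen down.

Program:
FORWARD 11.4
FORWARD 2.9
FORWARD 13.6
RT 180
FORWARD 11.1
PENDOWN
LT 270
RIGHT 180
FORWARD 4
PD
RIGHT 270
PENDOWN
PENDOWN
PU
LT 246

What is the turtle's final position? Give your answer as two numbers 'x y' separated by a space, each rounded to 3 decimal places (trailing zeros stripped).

Executing turtle program step by step:
Start: pos=(0,0), heading=0, pen down
FD 11.4: (0,0) -> (11.4,0) [heading=0, draw]
FD 2.9: (11.4,0) -> (14.3,0) [heading=0, draw]
FD 13.6: (14.3,0) -> (27.9,0) [heading=0, draw]
RT 180: heading 0 -> 180
FD 11.1: (27.9,0) -> (16.8,0) [heading=180, draw]
PD: pen down
LT 270: heading 180 -> 90
RT 180: heading 90 -> 270
FD 4: (16.8,0) -> (16.8,-4) [heading=270, draw]
PD: pen down
RT 270: heading 270 -> 0
PD: pen down
PD: pen down
PU: pen up
LT 246: heading 0 -> 246
Final: pos=(16.8,-4), heading=246, 5 segment(s) drawn

Answer: 16.8 -4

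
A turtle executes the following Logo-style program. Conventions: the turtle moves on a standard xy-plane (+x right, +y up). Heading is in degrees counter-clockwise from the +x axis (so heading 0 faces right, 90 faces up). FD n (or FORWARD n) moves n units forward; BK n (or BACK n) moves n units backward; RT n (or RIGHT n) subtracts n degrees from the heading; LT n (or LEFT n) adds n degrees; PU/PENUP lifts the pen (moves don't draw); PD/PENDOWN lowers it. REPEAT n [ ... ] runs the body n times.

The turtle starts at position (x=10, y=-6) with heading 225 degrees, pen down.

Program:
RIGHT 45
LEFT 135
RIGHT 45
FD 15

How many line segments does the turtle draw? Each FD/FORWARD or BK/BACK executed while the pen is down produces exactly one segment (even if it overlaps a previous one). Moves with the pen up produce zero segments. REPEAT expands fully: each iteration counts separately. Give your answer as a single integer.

Executing turtle program step by step:
Start: pos=(10,-6), heading=225, pen down
RT 45: heading 225 -> 180
LT 135: heading 180 -> 315
RT 45: heading 315 -> 270
FD 15: (10,-6) -> (10,-21) [heading=270, draw]
Final: pos=(10,-21), heading=270, 1 segment(s) drawn
Segments drawn: 1

Answer: 1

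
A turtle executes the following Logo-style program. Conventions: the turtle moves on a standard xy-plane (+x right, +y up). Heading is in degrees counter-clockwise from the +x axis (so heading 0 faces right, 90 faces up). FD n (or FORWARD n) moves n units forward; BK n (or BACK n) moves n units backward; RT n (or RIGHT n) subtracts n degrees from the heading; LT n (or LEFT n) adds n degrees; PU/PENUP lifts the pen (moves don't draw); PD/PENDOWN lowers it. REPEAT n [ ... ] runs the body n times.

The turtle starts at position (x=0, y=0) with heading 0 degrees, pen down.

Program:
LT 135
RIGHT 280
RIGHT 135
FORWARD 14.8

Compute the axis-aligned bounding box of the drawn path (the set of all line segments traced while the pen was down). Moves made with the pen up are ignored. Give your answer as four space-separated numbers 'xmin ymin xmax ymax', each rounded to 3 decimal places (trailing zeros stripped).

Executing turtle program step by step:
Start: pos=(0,0), heading=0, pen down
LT 135: heading 0 -> 135
RT 280: heading 135 -> 215
RT 135: heading 215 -> 80
FD 14.8: (0,0) -> (2.57,14.575) [heading=80, draw]
Final: pos=(2.57,14.575), heading=80, 1 segment(s) drawn

Segment endpoints: x in {0, 2.57}, y in {0, 14.575}
xmin=0, ymin=0, xmax=2.57, ymax=14.575

Answer: 0 0 2.57 14.575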